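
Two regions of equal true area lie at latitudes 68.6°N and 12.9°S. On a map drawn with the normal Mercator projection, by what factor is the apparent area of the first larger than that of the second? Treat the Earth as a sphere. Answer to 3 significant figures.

7.14

Mercator areal scale is sec²φ.
At 68.6°: sec²(68.6°) = 1/0.3649² = 7.511.
At 12.9°: sec²(12.9°) = 1/0.9748² = 1.052.
Ratio = 7.511/1.052 = cos²(12.9°)/cos²(68.6°) ≈ 7.14.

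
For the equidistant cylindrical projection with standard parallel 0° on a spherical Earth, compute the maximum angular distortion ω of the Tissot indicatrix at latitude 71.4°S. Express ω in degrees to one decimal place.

Plate carrée maps x = Rλ, y = Rφ. The meridian scale is h = 1 and the parallel scale is k = 1/cos φ = sec φ.
At 71.4°: h = 1.000, k = 3.135; principal scales a = 3.135, b = 1.000.
sin(ω/2) = (a − b)/(a + b) = 2.135/4.135 = 0.5163, so ω = 2 arcsin(0.5163) ≈ 62.2°.

62.2°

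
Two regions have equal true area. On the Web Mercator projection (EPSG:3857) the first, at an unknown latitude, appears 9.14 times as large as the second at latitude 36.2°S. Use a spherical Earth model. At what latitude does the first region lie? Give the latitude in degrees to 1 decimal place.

For equal true areas on Mercator, apparent areas scale as sec²φ, so the ratio is cos²φ₂ / cos²φ₁.
cos²φ₂ / cos²φ₁ = 9.14  ⇒  cos φ₁ = cos 36.2° / √9.14 = 0.8070/3.023 = 0.2669.
φ₁ = arccos(0.2669) ≈ 74.5°.

74.5°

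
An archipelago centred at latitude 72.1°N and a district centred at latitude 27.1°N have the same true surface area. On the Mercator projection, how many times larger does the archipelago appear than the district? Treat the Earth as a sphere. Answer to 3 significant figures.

On Mercator, area is exaggerated by sec²φ = 1/cos²φ.
At 72.1°: sec²(72.1°) = 1/0.3074² = 10.59.
At 27.1°: sec²(27.1°) = 1/0.8902² = 1.262.
Ratio = 10.59/1.262 = cos²(27.1°)/cos²(72.1°) ≈ 8.39.

8.39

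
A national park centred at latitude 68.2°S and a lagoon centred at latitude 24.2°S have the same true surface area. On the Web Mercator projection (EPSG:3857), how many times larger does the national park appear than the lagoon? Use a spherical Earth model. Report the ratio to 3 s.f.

6.03

Mercator is conformal with k = sec φ, so areal scale = k² = sec²φ.
At 68.2°: sec²(68.2°) = 1/0.3714² = 7.251.
At 24.2°: sec²(24.2°) = 1/0.9121² = 1.202.
Ratio = 7.251/1.202 = cos²(24.2°)/cos²(68.2°) ≈ 6.03.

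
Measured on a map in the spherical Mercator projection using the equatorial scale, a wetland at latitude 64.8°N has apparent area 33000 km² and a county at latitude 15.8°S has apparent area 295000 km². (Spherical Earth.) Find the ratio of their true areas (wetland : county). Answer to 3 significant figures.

Since Mercator area scale is 1/cos²φ, the true area equals the apparent area multiplied by cos²φ.
True area of wetland: 33000 × cos²(64.8°) = 33000 × 0.1813 = 5983 km².
True area of county: 295000 × cos²(15.8°) = 295000 × 0.9259 = 273100 km².
Ratio = 5983 / 273100 ≈ 0.0219.

0.0219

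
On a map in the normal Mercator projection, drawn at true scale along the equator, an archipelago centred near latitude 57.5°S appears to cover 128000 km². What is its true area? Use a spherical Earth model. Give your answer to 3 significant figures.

The Mercator projection is conformal; its linear scale factor is the same in every direction and equals sec φ = 1/cos φ.
Areal scale = k² = sec²φ = 1/cos²(57.5°) = 1/0.5373² = 3.464.
True area = apparent / (areal scale) = 128000 / 3.464 ≈ 37000 km².

37000 km²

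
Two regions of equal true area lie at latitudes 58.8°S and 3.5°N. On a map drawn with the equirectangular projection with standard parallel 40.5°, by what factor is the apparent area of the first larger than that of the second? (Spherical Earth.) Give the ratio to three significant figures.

1.93

The equidistant cylindrical projection with φ₀ = 40.5° has h = 1 (meridians true) and k = cos φ₀ / cos φ along parallels.
Areal scale at 58.8°: h·k = 1.000 × 1.468 = 1.468.
Areal scale at 3.5°: h·k = 1.000 × 0.7618 = 0.7618.
Ratio = 1.468/0.7618 ≈ 1.93.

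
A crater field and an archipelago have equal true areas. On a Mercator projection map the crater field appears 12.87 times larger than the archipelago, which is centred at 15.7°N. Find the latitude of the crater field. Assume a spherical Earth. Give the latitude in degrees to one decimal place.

On Mercator, (apparent₁)/(apparent₂) = sec²φ₁ / sec²φ₂ when true areas are equal.
cos²φ₂ / cos²φ₁ = 12.87  ⇒  cos φ₁ = cos 15.7° / √12.87 = 0.9627/3.587 = 0.2683.
φ₁ = arccos(0.2683) ≈ 74.4°.

74.4°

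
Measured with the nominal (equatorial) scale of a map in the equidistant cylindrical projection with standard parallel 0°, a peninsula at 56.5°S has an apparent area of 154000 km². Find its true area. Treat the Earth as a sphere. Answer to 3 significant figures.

85000 km²

In the plate carrée (x = Rλ, y = Rφ), meridians are true-scale (h = 1) and parallels are stretched by k = sec φ.
Areal scale = h·k = 1 × sec φ; at 56.5°, h = 1.000, k = 1.812, so h·k = 1.812.
True area = apparent / (areal scale) = 154000 / 1.812 ≈ 85000 km².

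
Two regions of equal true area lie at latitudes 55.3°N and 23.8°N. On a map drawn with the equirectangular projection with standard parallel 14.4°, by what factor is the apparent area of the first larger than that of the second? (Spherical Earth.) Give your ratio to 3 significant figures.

With standard parallel φ₀ = 14.4°, the equirectangular projection gives x = Rλ cos φ₀, y = Rφ, so h = 1 and k = cos 14.4° / cos φ.
Areal scale at 55.3°: h·k = 1.000 × 1.701 = 1.701.
Areal scale at 23.8°: h·k = 1.000 × 1.059 = 1.059.
Ratio = 1.701/1.059 ≈ 1.61.

1.61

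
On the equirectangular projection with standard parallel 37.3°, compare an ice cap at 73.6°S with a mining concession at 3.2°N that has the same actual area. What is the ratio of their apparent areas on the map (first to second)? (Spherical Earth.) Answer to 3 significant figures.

In the equirectangular projection with standard parallel φ₀ = 37.3° (x = Rλ cos φ₀, y = Rφ), meridians are true-scale (h = 1) and the parallel scale is k = cos φ₀ / cos φ.
Areal scale at 73.6°: h·k = 1.000 × 2.817 = 2.817.
Areal scale at 3.2°: h·k = 1.000 × 0.7967 = 0.7967.
Ratio = 2.817/0.7967 ≈ 3.54.

3.54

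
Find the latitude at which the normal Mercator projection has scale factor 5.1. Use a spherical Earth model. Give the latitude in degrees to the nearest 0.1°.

Mercator scale is k = sec φ = 1/cos φ.
1/cos φ = 5.1  ⇒  cos φ = 0.1961  ⇒  φ = arccos(0.1961) ≈ 78.7°.

78.7°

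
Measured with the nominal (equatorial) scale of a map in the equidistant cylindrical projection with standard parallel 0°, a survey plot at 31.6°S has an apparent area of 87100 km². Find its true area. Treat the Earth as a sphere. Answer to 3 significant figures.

74200 km²

In the plate carrée (x = Rλ, y = Rφ), meridians are true-scale (h = 1) and parallels are stretched by k = sec φ.
Areal scale = h·k = 1 × sec φ; at 31.6°, h = 1.000, k = 1.174, so h·k = 1.174.
True area = apparent / (areal scale) = 87100 / 1.174 ≈ 74200 km².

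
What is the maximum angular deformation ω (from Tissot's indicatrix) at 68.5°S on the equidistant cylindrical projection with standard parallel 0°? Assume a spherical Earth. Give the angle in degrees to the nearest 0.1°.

For the equirectangular projection with φ₀ = 0 (plate carrée), h = 1 along meridians and k = sec φ along parallels.
At 68.5°: h = 1.000, k = 2.729; principal scales a = 2.729, b = 1.000.
sin(ω/2) = (a − b)/(a + b) = 1.729/3.729 = 0.4636, so ω = 2 arcsin(0.4636) ≈ 55.2°.

55.2°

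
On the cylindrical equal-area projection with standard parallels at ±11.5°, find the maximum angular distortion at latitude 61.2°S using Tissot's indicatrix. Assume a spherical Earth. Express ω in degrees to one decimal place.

For cylindrical equal-area with standard parallel φ₀, h = cos φ / cos φ₀ and k = cos φ₀ / cos φ, so h·k = 1.
At 61.2°: h = 0.4916, k = 2.034; principal scales a = 2.034, b = 0.4916.
sin(ω/2) = (a − b)/(a + b) = 1.542/2.526 = 0.6107, so ω = 2 arcsin(0.6107) ≈ 75.3°.

75.3°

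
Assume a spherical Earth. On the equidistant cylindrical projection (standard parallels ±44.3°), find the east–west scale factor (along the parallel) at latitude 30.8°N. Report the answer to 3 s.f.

0.833

With standard parallel φ₀ = 44.3°, the equirectangular projection gives x = Rλ cos φ₀, y = Rφ, so h = 1 and k = cos 44.3° / cos φ.
k = cos 44.3° / cos 30.8° = 0.7157/0.8590 = 0.8332.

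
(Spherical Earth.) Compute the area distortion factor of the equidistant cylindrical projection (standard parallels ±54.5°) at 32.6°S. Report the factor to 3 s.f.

0.689

The equidistant cylindrical projection with φ₀ = 54.5° has h = 1 (meridians true) and k = cos φ₀ / cos φ along parallels.
Areal scale = h·k = 1 × cos φ₀ / cos φ; at 32.6°, h = 1.000, k = 0.6893, so h·k = 0.6893.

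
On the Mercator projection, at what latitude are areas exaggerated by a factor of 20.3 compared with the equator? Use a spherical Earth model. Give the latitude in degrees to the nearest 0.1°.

Mercator areal scale is sec²φ.
sec²φ = 20.3  ⇒  cos²φ = 0.04926  ⇒  cos φ = 0.2219.
φ = arccos(0.2219) ≈ 77.2°.

77.2°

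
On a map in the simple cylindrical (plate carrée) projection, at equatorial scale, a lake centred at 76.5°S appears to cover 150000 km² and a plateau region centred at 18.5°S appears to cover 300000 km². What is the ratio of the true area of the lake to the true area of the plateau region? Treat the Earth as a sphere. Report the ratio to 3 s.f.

On the plate carrée, areal scale = h·k = 1 × sec φ, so true area = apparent × cos φ.
True area of lake: 150000 × cos(76.5°) = 150000 × 0.2334 = 35020 km².
True area of plateau region: 300000 × cos(18.5°) = 300000 × 0.9483 = 284500 km².
Ratio = 35020 / 284500 ≈ 0.123.

0.123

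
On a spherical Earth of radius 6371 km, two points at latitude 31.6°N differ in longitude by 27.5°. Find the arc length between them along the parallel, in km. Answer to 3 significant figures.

2600 km

Arc length along a parallel = R cos φ · Δλ (with Δλ in radians).
= 6371 × cos 31.6° × (27.5° × π/180) = 6371 × 0.8517 × 0.4800 ≈ 2600 km.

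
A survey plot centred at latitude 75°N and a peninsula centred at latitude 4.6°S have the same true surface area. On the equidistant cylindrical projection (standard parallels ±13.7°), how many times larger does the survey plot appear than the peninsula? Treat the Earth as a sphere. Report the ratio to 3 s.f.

3.85

With standard parallel φ₀ = 13.7°, the equirectangular projection gives x = Rλ cos φ₀, y = Rφ, so h = 1 and k = cos 13.7° / cos φ.
Areal scale at 75°: h·k = 1.000 × 3.754 = 3.754.
Areal scale at 4.6°: h·k = 1.000 × 0.9747 = 0.9747.
Ratio = 3.754/0.9747 ≈ 3.85.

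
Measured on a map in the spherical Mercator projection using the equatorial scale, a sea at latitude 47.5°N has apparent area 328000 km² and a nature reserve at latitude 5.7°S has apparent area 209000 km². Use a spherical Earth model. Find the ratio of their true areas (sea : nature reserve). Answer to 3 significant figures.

Mercator's areal exaggeration is sec²φ; hence true area = (apparent area) · cos²φ.
True area of sea: 328000 × cos²(47.5°) = 328000 × 0.4564 = 149700 km².
True area of nature reserve: 209000 × cos²(5.7°) = 209000 × 0.9901 = 206900 km².
Ratio = 149700 / 206900 ≈ 0.723.

0.723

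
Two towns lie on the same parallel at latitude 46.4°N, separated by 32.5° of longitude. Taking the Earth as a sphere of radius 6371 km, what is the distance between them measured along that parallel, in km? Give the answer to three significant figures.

2490 km

Arc length along a parallel = R cos φ · Δλ (with Δλ in radians).
= 6371 × cos 46.4° × (32.5° × π/180) = 6371 × 0.6896 × 0.5672 ≈ 2490 km.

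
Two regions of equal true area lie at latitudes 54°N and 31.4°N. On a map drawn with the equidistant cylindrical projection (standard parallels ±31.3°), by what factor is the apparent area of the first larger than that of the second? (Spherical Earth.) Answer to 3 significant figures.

1.45

In the equirectangular projection with standard parallel φ₀ = 31.3° (x = Rλ cos φ₀, y = Rφ), meridians are true-scale (h = 1) and the parallel scale is k = cos φ₀ / cos φ.
Areal scale at 54°: h·k = 1.000 × 1.454 = 1.454.
Areal scale at 31.4°: h·k = 1.000 × 1.001 = 1.001.
Ratio = 1.454/1.001 ≈ 1.45.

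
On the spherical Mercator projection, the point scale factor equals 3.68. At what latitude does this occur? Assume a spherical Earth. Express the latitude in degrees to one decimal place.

Mercator scale is k = sec φ = 1/cos φ.
1/cos φ = 3.68  ⇒  cos φ = 0.2717  ⇒  φ = arccos(0.2717) ≈ 74.2°.

74.2°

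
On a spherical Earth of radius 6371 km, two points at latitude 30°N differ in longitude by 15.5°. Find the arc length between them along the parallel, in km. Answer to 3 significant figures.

1490 km

Arc length along a parallel = R cos φ · Δλ (with Δλ in radians).
= 6371 × cos 30° × (15.5° × π/180) = 6371 × 0.8660 × 0.2705 ≈ 1490 km.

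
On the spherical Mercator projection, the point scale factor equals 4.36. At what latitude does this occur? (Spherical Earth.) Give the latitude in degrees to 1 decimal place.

Mercator scale is k = sec φ = 1/cos φ.
1/cos φ = 4.36  ⇒  cos φ = 0.2294  ⇒  φ = arccos(0.2294) ≈ 76.7°.

76.7°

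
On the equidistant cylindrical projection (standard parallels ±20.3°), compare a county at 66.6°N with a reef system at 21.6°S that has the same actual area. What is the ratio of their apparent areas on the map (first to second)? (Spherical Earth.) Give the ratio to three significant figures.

2.34

With standard parallel φ₀ = 20.3°, the equirectangular projection gives x = Rλ cos φ₀, y = Rφ, so h = 1 and k = cos 20.3° / cos φ.
Areal scale at 66.6°: h·k = 1.000 × 2.362 = 2.362.
Areal scale at 21.6°: h·k = 1.000 × 1.009 = 1.009.
Ratio = 2.362/1.009 ≈ 2.34.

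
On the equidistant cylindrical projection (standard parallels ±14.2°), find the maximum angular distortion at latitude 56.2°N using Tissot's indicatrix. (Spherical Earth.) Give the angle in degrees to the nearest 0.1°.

In the equirectangular projection with standard parallel φ₀ = 14.2° (x = Rλ cos φ₀, y = Rφ), meridians are true-scale (h = 1) and the parallel scale is k = cos φ₀ / cos φ.
At 56.2°: h = 1.000, k = 1.743; principal scales a = 1.743, b = 1.000.
sin(ω/2) = (a − b)/(a + b) = 0.7427/2.743 = 0.2708, so ω = 2 arcsin(0.2708) ≈ 31.4°.

31.4°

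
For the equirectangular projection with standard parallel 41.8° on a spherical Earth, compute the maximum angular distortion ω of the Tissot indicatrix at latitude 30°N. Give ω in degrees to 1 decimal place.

8.6°

With standard parallel φ₀ = 41.8°, the equirectangular projection gives x = Rλ cos φ₀, y = Rφ, so h = 1 and k = cos 41.8° / cos φ.
At 30°: h = 1.000, k = 0.8608; principal scales a = 1.000, b = 0.8608.
sin(ω/2) = (a − b)/(a + b) = 0.1392/1.861 = 0.07481, so ω = 2 arcsin(0.07481) ≈ 8.6°.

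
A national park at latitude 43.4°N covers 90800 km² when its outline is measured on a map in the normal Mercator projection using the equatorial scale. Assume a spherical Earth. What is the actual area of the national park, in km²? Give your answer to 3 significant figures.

For Mercator, h = k = sec φ (a conformal cylindrical projection has a single point scale, 1/cos φ).
Areal scale = k² = sec²φ = 1/cos²(43.4°) = 1/0.7266² = 1.894.
True area = apparent / (areal scale) = 90800 / 1.894 ≈ 47900 km².

47900 km²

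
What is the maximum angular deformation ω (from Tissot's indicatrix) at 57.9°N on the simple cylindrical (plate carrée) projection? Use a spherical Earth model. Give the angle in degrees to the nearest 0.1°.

35.6°

Plate carrée maps x = Rλ, y = Rφ. The meridian scale is h = 1 and the parallel scale is k = 1/cos φ = sec φ.
At 57.9°: h = 1.000, k = 1.882; principal scales a = 1.882, b = 1.000.
sin(ω/2) = (a − b)/(a + b) = 0.8818/2.882 = 0.3060, so ω = 2 arcsin(0.3060) ≈ 35.6°.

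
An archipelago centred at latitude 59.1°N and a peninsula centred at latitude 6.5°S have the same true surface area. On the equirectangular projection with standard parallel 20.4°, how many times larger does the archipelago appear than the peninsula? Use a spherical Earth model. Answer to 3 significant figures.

In the equirectangular projection with standard parallel φ₀ = 20.4° (x = Rλ cos φ₀, y = Rφ), meridians are true-scale (h = 1) and the parallel scale is k = cos φ₀ / cos φ.
Areal scale at 59.1°: h·k = 1.000 × 1.825 = 1.825.
Areal scale at 6.5°: h·k = 1.000 × 0.9433 = 0.9433.
Ratio = 1.825/0.9433 ≈ 1.93.

1.93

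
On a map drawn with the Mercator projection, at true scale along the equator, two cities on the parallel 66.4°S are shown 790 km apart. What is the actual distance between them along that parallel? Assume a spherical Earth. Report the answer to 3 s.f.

The Mercator projection is conformal; its linear scale factor is the same in every direction and equals sec φ = 1/cos φ.
Along the parallel at 66.4°, map distances are exaggerated by k = sec 66.4° = 2.498.
True distance = 790 / 2.498 = 790 × cos 66.4° ≈ 316 km.

316 km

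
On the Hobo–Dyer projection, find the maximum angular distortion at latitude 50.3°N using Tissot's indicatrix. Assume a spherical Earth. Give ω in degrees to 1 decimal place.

Hobo–Dyer is a cylindrical equal-area projection with standard parallels at ±37.5°. For cylindrical equal-area with standard parallel φ₀, h = cos φ / cos φ₀ and k = cos φ₀ / cos φ, so h·k = 1.
At 50.3°: h = 0.8051, k = 1.242; principal scales a = 1.242, b = 0.8051.
sin(ω/2) = (a − b)/(a + b) = 0.4369/2.047 = 0.2134, so ω = 2 arcsin(0.2134) ≈ 24.6°.

24.6°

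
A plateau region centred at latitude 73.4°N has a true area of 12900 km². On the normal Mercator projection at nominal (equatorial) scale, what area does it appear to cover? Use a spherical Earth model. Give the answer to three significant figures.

158000 km²

The Mercator projection is conformal; its linear scale factor is the same in every direction and equals sec φ = 1/cos φ.
Areal scale = k² = sec²φ = 1/cos²(73.4°) = 1/0.2857² = 12.25.
Apparent area = 12900 × 12.25 ≈ 158000 km².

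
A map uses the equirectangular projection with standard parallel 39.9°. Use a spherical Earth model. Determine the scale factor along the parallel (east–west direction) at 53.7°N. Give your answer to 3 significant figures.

1.30

With standard parallel φ₀ = 39.9°, the equirectangular projection gives x = Rλ cos φ₀, y = Rφ, so h = 1 and k = cos 39.9° / cos φ.
k = cos 39.9° / cos 53.7° = 0.7672/0.5920 = 1.296.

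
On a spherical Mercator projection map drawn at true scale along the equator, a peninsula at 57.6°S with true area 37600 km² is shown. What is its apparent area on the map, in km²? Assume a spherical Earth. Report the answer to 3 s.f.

131000 km²

For Mercator, h = k = sec φ (a conformal cylindrical projection has a single point scale, 1/cos φ).
Areal scale = k² = sec²φ = 1/cos²(57.6°) = 1/0.5358² = 3.483.
Apparent area = 37600 × 3.483 ≈ 131000 km².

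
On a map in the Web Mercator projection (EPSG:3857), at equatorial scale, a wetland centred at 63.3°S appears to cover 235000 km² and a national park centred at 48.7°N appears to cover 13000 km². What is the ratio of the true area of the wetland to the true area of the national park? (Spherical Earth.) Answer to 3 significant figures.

Since Mercator area scale is 1/cos²φ, the true area equals the apparent area multiplied by cos²φ.
True area of wetland: 235000 × cos²(63.3°) = 235000 × 0.2019 = 47440 km².
True area of national park: 13000 × cos²(48.7°) = 13000 × 0.4356 = 5663 km².
Ratio = 47440 / 5663 ≈ 8.38.

8.38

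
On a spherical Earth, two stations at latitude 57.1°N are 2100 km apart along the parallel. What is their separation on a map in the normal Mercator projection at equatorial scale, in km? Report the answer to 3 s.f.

For Mercator, h = k = sec φ (a conformal cylindrical projection has a single point scale, 1/cos φ).
Along the parallel, k = sec 57.1° = 1/0.5432 = 1.841.
Map distance = 2100 × 1.841 ≈ 3870 km.

3870 km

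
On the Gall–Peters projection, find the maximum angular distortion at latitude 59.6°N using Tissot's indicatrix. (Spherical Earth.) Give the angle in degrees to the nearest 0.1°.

Gall–Peters is a cylindrical equal-area projection with standard parallels at ±45°. A cylindrical equal-area projection with standard parallel φ₀ has meridian scale h = cos φ / cos φ₀ and parallel scale k = cos φ₀ / cos φ (so areas are preserved, h·k = 1).
At 59.6°: h = 0.7156, k = 1.397; principal scales a = 1.397, b = 0.7156.
sin(ω/2) = (a − b)/(a + b) = 0.6817/2.113 = 0.3226, so ω = 2 arcsin(0.3226) ≈ 37.6°.

37.6°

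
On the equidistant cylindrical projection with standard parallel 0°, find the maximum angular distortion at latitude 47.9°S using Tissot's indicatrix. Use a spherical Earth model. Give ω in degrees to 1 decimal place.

In the plate carrée (x = Rλ, y = Rφ), meridians are true-scale (h = 1) and parallels are stretched by k = sec φ.
At 47.9°: h = 1.000, k = 1.492; principal scales a = 1.492, b = 1.000.
sin(ω/2) = (a − b)/(a + b) = 0.4916/2.492 = 0.1973, so ω = 2 arcsin(0.1973) ≈ 22.8°.

22.8°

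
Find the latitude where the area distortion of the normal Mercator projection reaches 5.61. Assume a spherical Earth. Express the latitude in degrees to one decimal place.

65.0°

Mercator areal scale is sec²φ.
sec²φ = 5.61  ⇒  cos²φ = 0.1783  ⇒  cos φ = 0.4222.
φ = arccos(0.4222) ≈ 65.0°.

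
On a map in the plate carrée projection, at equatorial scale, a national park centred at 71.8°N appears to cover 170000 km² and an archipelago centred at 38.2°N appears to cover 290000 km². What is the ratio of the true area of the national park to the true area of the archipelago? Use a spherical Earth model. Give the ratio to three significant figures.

0.233

On the plate carrée, areal scale = h·k = 1 × sec φ, so true area = apparent × cos φ.
True area of national park: 170000 × cos(71.8°) = 170000 × 0.3123 = 53100 km².
True area of archipelago: 290000 × cos(38.2°) = 290000 × 0.7859 = 227900 km².
Ratio = 53100 / 227900 ≈ 0.233.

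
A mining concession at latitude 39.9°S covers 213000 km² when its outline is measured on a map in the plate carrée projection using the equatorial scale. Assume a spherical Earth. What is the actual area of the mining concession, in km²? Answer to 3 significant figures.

For the equirectangular projection with φ₀ = 0 (plate carrée), h = 1 along meridians and k = sec φ along parallels.
Areal scale = h·k = 1 × sec φ; at 39.9°, h = 1.000, k = 1.304, so h·k = 1.304.
True area = apparent / (areal scale) = 213000 / 1.304 ≈ 163000 km².

163000 km²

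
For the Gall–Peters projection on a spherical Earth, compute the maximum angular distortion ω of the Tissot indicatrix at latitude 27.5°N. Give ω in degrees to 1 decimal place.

25.8°

Gall–Peters is a cylindrical equal-area projection with standard parallels at ±45°. A cylindrical equal-area projection with standard parallel φ₀ has meridian scale h = cos φ / cos φ₀ and parallel scale k = cos φ₀ / cos φ (so areas are preserved, h·k = 1).
At 27.5°: h = 1.254, k = 0.7972; principal scales a = 1.254, b = 0.7972.
sin(ω/2) = (a − b)/(a + b) = 0.4572/2.052 = 0.2229, so ω = 2 arcsin(0.2229) ≈ 25.8°.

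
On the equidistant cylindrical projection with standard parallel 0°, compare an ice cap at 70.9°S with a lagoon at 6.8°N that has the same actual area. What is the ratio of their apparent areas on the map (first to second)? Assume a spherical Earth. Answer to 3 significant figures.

3.03

For the equirectangular projection with φ₀ = 0 (plate carrée), h = 1 along meridians and k = sec φ along parallels.
Areal scale at 70.9°: h·k = 1.000 × 3.056 = 3.056.
Areal scale at 6.8°: h·k = 1.000 × 1.007 = 1.007.
Ratio = 3.056/1.007 ≈ 3.03.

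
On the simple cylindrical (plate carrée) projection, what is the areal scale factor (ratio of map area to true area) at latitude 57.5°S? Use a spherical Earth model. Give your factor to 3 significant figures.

1.86

For the equirectangular projection with φ₀ = 0 (plate carrée), h = 1 along meridians and k = sec φ along parallels.
Areal scale = h·k = 1 × sec φ; at 57.5°, h = 1.000, k = 1.861, so h·k = 1.861.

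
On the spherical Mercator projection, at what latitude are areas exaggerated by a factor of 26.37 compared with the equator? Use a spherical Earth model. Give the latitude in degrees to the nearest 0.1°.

Mercator areal scale is sec²φ.
sec²φ = 26.37  ⇒  cos²φ = 0.03792  ⇒  cos φ = 0.1947.
φ = arccos(0.1947) ≈ 78.8°.

78.8°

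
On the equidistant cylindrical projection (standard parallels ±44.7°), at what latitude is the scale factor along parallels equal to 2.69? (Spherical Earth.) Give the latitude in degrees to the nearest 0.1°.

74.7°

In the equirectangular projection with standard parallel φ₀ = 44.7° (x = Rλ cos φ₀, y = Rφ), meridians are true-scale (h = 1) and the parallel scale is k = cos φ₀ / cos φ.
k = cos φ₀ / cos φ = 2.69  ⇒  cos φ = cos 44.7° / 2.69 = 0.2642.
φ = arccos(0.2642) ≈ 74.7°.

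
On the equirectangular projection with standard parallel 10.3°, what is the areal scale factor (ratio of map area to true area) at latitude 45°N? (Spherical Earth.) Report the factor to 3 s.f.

1.39

With standard parallel φ₀ = 10.3°, the equirectangular projection gives x = Rλ cos φ₀, y = Rφ, so h = 1 and k = cos 10.3° / cos φ.
Areal scale = h·k = 1 × cos φ₀ / cos φ; at 45°, h = 1.000, k = 1.391, so h·k = 1.391.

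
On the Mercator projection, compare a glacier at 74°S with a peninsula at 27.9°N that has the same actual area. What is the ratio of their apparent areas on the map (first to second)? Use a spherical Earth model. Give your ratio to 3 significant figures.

Mercator areal scale is sec²φ.
At 74°: sec²(74°) = 1/0.2756² = 13.16.
At 27.9°: sec²(27.9°) = 1/0.8838² = 1.280.
Ratio = 13.16/1.280 = cos²(27.9°)/cos²(74°) ≈ 10.3.

10.3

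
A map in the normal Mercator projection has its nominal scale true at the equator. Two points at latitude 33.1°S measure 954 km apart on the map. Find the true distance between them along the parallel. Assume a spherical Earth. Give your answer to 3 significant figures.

799 km

The Mercator projection is conformal; its linear scale factor is the same in every direction and equals sec φ = 1/cos φ.
Along the parallel at 33.1°, map distances are exaggerated by k = sec 33.1° = 1.194.
True distance = 954 / 1.194 = 954 × cos 33.1° ≈ 799 km.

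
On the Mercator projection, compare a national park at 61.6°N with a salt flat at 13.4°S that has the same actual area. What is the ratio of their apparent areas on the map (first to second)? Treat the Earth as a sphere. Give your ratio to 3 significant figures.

4.18

On Mercator, area is exaggerated by sec²φ = 1/cos²φ.
At 61.6°: sec²(61.6°) = 1/0.4756² = 4.421.
At 13.4°: sec²(13.4°) = 1/0.9728² = 1.057.
Ratio = 4.421/1.057 = cos²(13.4°)/cos²(61.6°) ≈ 4.18.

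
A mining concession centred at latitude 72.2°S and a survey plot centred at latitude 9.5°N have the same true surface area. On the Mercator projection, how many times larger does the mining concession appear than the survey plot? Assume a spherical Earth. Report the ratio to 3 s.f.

On Mercator, area is exaggerated by sec²φ = 1/cos²φ.
At 72.2°: sec²(72.2°) = 1/0.3057² = 10.70.
At 9.5°: sec²(9.5°) = 1/0.9863² = 1.028.
Ratio = 10.70/1.028 = cos²(9.5°)/cos²(72.2°) ≈ 10.4.

10.4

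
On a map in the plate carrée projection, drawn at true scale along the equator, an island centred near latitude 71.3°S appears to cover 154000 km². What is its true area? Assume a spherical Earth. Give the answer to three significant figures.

Plate carrée maps x = Rλ, y = Rφ. The meridian scale is h = 1 and the parallel scale is k = 1/cos φ = sec φ.
Areal scale = h·k = 1 × sec φ; at 71.3°, h = 1.000, k = 3.119, so h·k = 3.119.
True area = apparent / (areal scale) = 154000 / 3.119 ≈ 49400 km².

49400 km²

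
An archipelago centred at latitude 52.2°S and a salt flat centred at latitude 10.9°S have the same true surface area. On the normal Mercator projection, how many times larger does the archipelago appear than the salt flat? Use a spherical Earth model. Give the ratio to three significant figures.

2.57

On Mercator, area is exaggerated by sec²φ = 1/cos²φ.
At 52.2°: sec²(52.2°) = 1/0.6129² = 2.662.
At 10.9°: sec²(10.9°) = 1/0.9820² = 1.037.
Ratio = 2.662/1.037 = cos²(10.9°)/cos²(52.2°) ≈ 2.57.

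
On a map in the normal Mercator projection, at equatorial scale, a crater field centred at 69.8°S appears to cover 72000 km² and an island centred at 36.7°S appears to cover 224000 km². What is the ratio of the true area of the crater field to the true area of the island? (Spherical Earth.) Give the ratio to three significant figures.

0.0596

On Mercator the areal scale is sec²φ, so true area = apparent × cos²φ.
True area of crater field: 72000 × cos²(69.8°) = 72000 × 0.1192 = 8585 km².
True area of island: 224000 × cos²(36.7°) = 224000 × 0.6428 = 144000 km².
Ratio = 8585 / 144000 ≈ 0.0596.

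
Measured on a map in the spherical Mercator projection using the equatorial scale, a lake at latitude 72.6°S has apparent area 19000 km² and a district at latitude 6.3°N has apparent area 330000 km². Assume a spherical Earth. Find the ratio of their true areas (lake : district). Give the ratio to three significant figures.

Since Mercator area scale is 1/cos²φ, the true area equals the apparent area multiplied by cos²φ.
True area of lake: 19000 × cos²(72.6°) = 19000 × 0.08943 = 1699 km².
True area of district: 330000 × cos²(6.3°) = 330000 × 0.9880 = 326000 km².
Ratio = 1699 / 326000 ≈ 0.00521.

0.00521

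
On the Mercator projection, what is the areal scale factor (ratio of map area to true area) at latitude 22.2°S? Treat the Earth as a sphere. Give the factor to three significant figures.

1.17

The Mercator projection is conformal; its linear scale factor is the same in every direction and equals sec φ = 1/cos φ.
Areal scale = k² = sec²φ = 1/cos²(22.2°) = 1/0.9259² = 1.167.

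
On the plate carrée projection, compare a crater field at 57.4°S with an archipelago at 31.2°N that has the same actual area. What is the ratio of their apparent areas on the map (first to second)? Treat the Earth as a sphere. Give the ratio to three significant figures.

1.59

In the plate carrée (x = Rλ, y = Rφ), meridians are true-scale (h = 1) and parallels are stretched by k = sec φ.
Areal scale at 57.4°: h·k = 1.000 × 1.856 = 1.856.
Areal scale at 31.2°: h·k = 1.000 × 1.169 = 1.169.
Ratio = 1.856/1.169 ≈ 1.59.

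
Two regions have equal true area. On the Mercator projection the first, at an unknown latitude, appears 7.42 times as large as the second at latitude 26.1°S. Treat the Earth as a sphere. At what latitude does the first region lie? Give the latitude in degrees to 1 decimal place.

70.8°

On Mercator, (apparent₁)/(apparent₂) = sec²φ₁ / sec²φ₂ when true areas are equal.
cos²φ₂ / cos²φ₁ = 7.42  ⇒  cos φ₁ = cos 26.1° / √7.42 = 0.8980/2.724 = 0.3297.
φ₁ = arccos(0.3297) ≈ 70.8°.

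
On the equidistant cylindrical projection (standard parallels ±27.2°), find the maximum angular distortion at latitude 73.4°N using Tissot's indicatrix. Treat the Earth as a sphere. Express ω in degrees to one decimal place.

61.8°

In the equirectangular projection with standard parallel φ₀ = 27.2° (x = Rλ cos φ₀, y = Rφ), meridians are true-scale (h = 1) and the parallel scale is k = cos φ₀ / cos φ.
At 73.4°: h = 1.000, k = 3.113; principal scales a = 3.113, b = 1.000.
sin(ω/2) = (a − b)/(a + b) = 2.113/4.113 = 0.5138, so ω = 2 arcsin(0.5138) ≈ 61.8°.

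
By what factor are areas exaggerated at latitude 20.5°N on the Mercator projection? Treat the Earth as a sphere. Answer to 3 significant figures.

1.14

The Mercator projection is conformal; its linear scale factor is the same in every direction and equals sec φ = 1/cos φ.
Areal scale = k² = sec²φ = 1/cos²(20.5°) = 1/0.9367² = 1.140.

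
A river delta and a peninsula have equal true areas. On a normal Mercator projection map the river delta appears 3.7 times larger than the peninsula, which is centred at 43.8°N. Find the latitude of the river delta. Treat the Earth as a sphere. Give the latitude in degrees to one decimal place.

68.0°

On Mercator, (apparent₁)/(apparent₂) = sec²φ₁ / sec²φ₂ when true areas are equal.
cos²φ₂ / cos²φ₁ = 3.7  ⇒  cos φ₁ = cos 43.8° / √3.7 = 0.7218/1.924 = 0.3752.
φ₁ = arccos(0.3752) ≈ 68.0°.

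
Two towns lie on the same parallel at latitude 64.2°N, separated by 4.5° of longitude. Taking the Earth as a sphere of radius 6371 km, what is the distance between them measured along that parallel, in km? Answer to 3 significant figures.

Arc length along a parallel = R cos φ · Δλ (with Δλ in radians).
= 6371 × cos 64.2° × (4.5° × π/180) = 6371 × 0.4352 × 0.07854 ≈ 218 km.

218 km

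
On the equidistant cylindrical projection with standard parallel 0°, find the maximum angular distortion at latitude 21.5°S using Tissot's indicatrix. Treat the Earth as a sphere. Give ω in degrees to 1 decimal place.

For the equirectangular projection with φ₀ = 0 (plate carrée), h = 1 along meridians and k = sec φ along parallels.
At 21.5°: h = 1.000, k = 1.075; principal scales a = 1.075, b = 1.000.
sin(ω/2) = (a − b)/(a + b) = 0.07479/2.075 = 0.03605, so ω = 2 arcsin(0.03605) ≈ 4.1°.

4.1°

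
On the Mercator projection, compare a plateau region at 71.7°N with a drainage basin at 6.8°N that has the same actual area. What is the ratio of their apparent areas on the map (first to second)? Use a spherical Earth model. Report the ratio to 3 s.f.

Mercator is conformal with k = sec φ, so areal scale = k² = sec²φ.
At 71.7°: sec²(71.7°) = 1/0.3140² = 10.14.
At 6.8°: sec²(6.8°) = 1/0.9930² = 1.014.
Ratio = 10.14/1.014 = cos²(6.8°)/cos²(71.7°) ≈ 10.0.

10.0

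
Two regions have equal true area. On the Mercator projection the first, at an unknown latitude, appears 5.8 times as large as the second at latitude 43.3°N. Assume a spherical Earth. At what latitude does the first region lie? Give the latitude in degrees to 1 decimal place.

72.4°

For equal true areas on Mercator, apparent areas scale as sec²φ, so the ratio is cos²φ₂ / cos²φ₁.
cos²φ₂ / cos²φ₁ = 5.8  ⇒  cos φ₁ = cos 43.3° / √5.8 = 0.7278/2.408 = 0.3022.
φ₁ = arccos(0.3022) ≈ 72.4°.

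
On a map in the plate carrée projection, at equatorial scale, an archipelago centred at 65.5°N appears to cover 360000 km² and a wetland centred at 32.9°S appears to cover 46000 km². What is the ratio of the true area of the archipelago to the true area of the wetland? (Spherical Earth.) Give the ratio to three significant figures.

3.87

Plate carrée has h = 1 and k = sec φ, giving areal scale sec φ; true area = (apparent area) · cos φ.
True area of archipelago: 360000 × cos(65.5°) = 360000 × 0.4147 = 149300 km².
True area of wetland: 46000 × cos(32.9°) = 46000 × 0.8396 = 38620 km².
Ratio = 149300 / 38620 ≈ 3.87.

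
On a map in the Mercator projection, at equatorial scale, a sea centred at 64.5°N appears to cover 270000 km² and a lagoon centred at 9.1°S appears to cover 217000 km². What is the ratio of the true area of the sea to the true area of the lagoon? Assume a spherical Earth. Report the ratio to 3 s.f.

On Mercator the areal scale is sec²φ, so true area = apparent × cos²φ.
True area of sea: 270000 × cos²(64.5°) = 270000 × 0.1853 = 50040 km².
True area of lagoon: 217000 × cos²(9.1°) = 217000 × 0.9750 = 211600 km².
Ratio = 50040 / 211600 ≈ 0.237.

0.237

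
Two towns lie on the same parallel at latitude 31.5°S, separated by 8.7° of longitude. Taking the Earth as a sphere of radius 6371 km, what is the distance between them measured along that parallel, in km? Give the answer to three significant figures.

825 km

Arc length along a parallel = R cos φ · Δλ (with Δλ in radians).
= 6371 × cos 31.5° × (8.7° × π/180) = 6371 × 0.8526 × 0.1518 ≈ 825 km.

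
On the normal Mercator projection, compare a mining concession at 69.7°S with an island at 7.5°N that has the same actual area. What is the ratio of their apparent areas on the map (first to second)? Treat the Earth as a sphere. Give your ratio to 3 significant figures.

Mercator areal scale is sec²φ.
At 69.7°: sec²(69.7°) = 1/0.3469² = 8.308.
At 7.5°: sec²(7.5°) = 1/0.9914² = 1.017.
Ratio = 8.308/1.017 = cos²(7.5°)/cos²(69.7°) ≈ 8.17.

8.17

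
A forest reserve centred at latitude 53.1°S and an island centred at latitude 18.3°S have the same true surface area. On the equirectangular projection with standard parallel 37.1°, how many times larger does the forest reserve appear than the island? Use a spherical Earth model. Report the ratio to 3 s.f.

In the equirectangular projection with standard parallel φ₀ = 37.1° (x = Rλ cos φ₀, y = Rφ), meridians are true-scale (h = 1) and the parallel scale is k = cos φ₀ / cos φ.
Areal scale at 53.1°: h·k = 1.000 × 1.328 = 1.328.
Areal scale at 18.3°: h·k = 1.000 × 0.8401 = 0.8401.
Ratio = 1.328/0.8401 ≈ 1.58.

1.58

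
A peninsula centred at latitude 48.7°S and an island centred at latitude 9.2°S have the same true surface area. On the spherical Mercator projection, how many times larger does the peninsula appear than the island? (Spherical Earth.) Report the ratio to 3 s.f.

2.24

Mercator areal scale is sec²φ.
At 48.7°: sec²(48.7°) = 1/0.6600² = 2.296.
At 9.2°: sec²(9.2°) = 1/0.9871² = 1.026.
Ratio = 2.296/1.026 = cos²(9.2°)/cos²(48.7°) ≈ 2.24.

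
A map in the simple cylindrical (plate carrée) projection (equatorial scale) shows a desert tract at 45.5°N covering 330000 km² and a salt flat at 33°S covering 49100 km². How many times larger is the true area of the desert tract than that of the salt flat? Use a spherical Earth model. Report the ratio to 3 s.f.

5.62

Plate carrée has h = 1 and k = sec φ, giving areal scale sec φ; true area = (apparent area) · cos φ.
True area of desert tract: 330000 × cos(45.5°) = 330000 × 0.7009 = 231300 km².
True area of salt flat: 49100 × cos(33°) = 49100 × 0.8387 = 41180 km².
Ratio = 231300 / 41180 ≈ 5.62.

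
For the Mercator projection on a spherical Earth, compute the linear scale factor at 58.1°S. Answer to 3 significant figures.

1.89

The Mercator projection is conformal; its linear scale factor is the same in every direction and equals sec φ = 1/cos φ.
k = 1/cos 58.1° = 1/0.5284 = 1.892.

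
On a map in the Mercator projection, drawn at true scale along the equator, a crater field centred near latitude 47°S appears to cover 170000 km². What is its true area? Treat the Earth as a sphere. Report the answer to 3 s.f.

79100 km²

Mercator is conformal, so the point scale is isotropic: h = k = sec φ = 1/cos φ.
Areal scale = k² = sec²φ = 1/cos²(47°) = 1/0.6820² = 2.150.
True area = apparent / (areal scale) = 170000 / 2.150 ≈ 79100 km².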